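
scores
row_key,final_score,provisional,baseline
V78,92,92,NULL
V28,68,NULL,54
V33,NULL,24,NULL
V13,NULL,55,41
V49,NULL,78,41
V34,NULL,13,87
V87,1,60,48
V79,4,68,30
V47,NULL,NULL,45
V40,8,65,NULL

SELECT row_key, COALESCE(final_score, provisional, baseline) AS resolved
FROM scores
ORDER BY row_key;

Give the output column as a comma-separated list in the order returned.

55, 68, 24, 13, 8, 45, 78, 92, 4, 1

row_key=V13: final_score=NULL, provisional=55 → 55
row_key=V28: final_score=68 → 68
row_key=V33: final_score=NULL, provisional=24 → 24
row_key=V34: final_score=NULL, provisional=13 → 13
row_key=V40: final_score=8 → 8
row_key=V47: final_score=NULL, provisional=NULL, baseline=45 → 45
row_key=V49: final_score=NULL, provisional=78 → 78
row_key=V78: final_score=92 → 92
row_key=V79: final_score=4 → 4
row_key=V87: final_score=1 → 1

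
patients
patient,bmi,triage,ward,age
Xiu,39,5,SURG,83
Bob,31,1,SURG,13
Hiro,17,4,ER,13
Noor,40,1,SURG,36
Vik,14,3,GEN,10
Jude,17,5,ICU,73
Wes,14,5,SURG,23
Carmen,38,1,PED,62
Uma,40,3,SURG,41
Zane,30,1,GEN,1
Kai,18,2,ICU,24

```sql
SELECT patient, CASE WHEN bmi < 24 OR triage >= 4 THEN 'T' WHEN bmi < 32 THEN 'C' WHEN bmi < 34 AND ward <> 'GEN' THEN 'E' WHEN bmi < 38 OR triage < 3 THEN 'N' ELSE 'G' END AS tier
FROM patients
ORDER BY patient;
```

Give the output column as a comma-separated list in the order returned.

C, N, T, T, T, N, G, T, T, T, C

patient=Bob: bmi < 32 → C
patient=Carmen: bmi < 38 OR triage < 3 → N
patient=Hiro: bmi < 24 OR triage >= 4 → T
patient=Jude: bmi < 24 OR triage >= 4 → T
patient=Kai: bmi < 24 OR triage >= 4 → T
patient=Noor: bmi < 38 OR triage < 3 → N
patient=Uma: ELSE → G
patient=Vik: bmi < 24 OR triage >= 4 → T
patient=Wes: bmi < 24 OR triage >= 4 → T
patient=Xiu: bmi < 24 OR triage >= 4 → T
patient=Zane: bmi < 32 → C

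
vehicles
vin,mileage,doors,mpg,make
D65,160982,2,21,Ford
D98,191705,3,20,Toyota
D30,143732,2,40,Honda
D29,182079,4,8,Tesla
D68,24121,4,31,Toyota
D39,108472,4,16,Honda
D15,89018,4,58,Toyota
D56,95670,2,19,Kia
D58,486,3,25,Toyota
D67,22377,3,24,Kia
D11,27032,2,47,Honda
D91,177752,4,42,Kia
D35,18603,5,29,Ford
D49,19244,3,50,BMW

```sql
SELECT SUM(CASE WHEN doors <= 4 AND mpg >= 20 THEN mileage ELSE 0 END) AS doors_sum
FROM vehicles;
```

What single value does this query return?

856449

vin=D65: ✓ → 160982
vin=D98: ✓ → 191705
vin=D30: ✓ → 143732
vin=D29: ✗
vin=D68: ✓ → 24121
vin=D39: ✗
vin=D15: ✓ → 89018
vin=D56: ✗
vin=D58: ✓ → 486
vin=D67: ✓ → 22377
vin=D11: ✓ → 27032
vin=D91: ✓ → 177752
vin=D35: ✗
vin=D49: ✓ → 19244
doors_sum = 160982 + 191705 + 143732 + 24121 + 89018 + 486 + 22377 + 27032 + 177752 + 19244 = 856449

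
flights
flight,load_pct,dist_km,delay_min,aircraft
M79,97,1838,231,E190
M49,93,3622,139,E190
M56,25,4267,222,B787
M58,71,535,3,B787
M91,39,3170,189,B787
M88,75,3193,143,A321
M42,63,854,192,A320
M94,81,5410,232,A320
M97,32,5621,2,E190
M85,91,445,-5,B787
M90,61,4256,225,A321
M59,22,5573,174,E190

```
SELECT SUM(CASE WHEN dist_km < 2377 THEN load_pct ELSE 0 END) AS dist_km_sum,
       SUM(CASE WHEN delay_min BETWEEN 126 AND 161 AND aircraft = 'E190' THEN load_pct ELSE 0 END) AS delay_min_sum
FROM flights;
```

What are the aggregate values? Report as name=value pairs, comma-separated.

dist_km_sum=322, delay_min_sum=93

[dist_km_sum: dist_km < 2377]
flight=M79: ✓ → 97
flight=M49: ✗
flight=M56: ✗
flight=M58: ✓ → 71
flight=M91: ✗
flight=M88: ✗
flight=M42: ✓ → 63
flight=M94: ✗
flight=M97: ✗
flight=M85: ✓ → 91
flight=M90: ✗
flight=M59: ✗
dist_km_sum = 97 + 71 + 63 + 91 = 322
—
[delay_min_sum: delay_min BETWEEN 126 AND 161 AND aircraft = 'E190']
flight=M79: ✗
flight=M49: ✓ → 93
flight=M56: ✗
flight=M58: ✗
flight=M91: ✗
flight=M88: ✗
flight=M42: ✗
flight=M94: ✗
flight=M97: ✗
flight=M85: ✗
flight=M90: ✗
flight=M59: ✗
delay_min_sum = 93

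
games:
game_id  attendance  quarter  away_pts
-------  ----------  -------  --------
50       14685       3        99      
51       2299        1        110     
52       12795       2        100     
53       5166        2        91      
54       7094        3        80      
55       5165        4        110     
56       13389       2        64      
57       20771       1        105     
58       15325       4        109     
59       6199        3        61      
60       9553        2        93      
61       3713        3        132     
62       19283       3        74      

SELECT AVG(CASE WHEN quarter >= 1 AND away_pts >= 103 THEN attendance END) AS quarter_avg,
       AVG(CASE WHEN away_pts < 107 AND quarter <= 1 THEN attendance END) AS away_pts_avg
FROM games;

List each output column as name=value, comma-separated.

[quarter_avg: quarter >= 1 AND away_pts >= 103]
game_id=50: ✗
game_id=51: ✓ → 2299
game_id=52: ✗
game_id=53: ✗
game_id=54: ✗
game_id=55: ✓ → 5165
game_id=56: ✗
game_id=57: ✓ → 20771
game_id=58: ✓ → 15325
game_id=59: ✗
game_id=60: ✗
game_id=61: ✓ → 3713
game_id=62: ✗
quarter_avg = (2299 + 5165 + 20771 + 15325 + 3713) / 5 = 9454.6
—
[away_pts_avg: away_pts < 107 AND quarter <= 1]
game_id=50: ✗
game_id=51: ✗
game_id=52: ✗
game_id=53: ✗
game_id=54: ✗
game_id=55: ✗
game_id=56: ✗
game_id=57: ✓ → 20771
game_id=58: ✗
game_id=59: ✗
game_id=60: ✗
game_id=61: ✗
game_id=62: ✗
away_pts_avg = 20771

quarter_avg=9454.6, away_pts_avg=20771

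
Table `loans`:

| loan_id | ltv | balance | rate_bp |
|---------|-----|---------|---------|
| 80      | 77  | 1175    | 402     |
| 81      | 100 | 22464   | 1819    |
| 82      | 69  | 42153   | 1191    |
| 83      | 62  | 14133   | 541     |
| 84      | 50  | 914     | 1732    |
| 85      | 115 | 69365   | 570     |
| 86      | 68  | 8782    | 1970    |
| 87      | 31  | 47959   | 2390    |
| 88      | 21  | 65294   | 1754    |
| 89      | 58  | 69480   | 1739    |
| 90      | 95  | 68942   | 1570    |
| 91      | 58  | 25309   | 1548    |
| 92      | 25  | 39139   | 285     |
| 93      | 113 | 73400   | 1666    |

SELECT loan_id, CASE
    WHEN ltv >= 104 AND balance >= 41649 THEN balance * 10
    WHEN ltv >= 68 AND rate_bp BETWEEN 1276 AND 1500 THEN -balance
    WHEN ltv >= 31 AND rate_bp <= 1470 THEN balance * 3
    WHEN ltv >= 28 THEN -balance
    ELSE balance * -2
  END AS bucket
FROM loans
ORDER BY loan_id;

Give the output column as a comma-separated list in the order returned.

loan_id=80: ltv >= 31 AND rate_bp <= 1470 → 3525
loan_id=81: ltv >= 28 → -22464
loan_id=82: ltv >= 31 AND rate_bp <= 1470 → 126459
loan_id=83: ltv >= 31 AND rate_bp <= 1470 → 42399
loan_id=84: ltv >= 28 → -914
loan_id=85: ltv >= 104 AND balance >= 41649 → 693650
loan_id=86: ltv >= 28 → -8782
loan_id=87: ltv >= 28 → -47959
loan_id=88: ELSE → -130588
loan_id=89: ltv >= 28 → -69480
loan_id=90: ltv >= 28 → -68942
loan_id=91: ltv >= 28 → -25309
loan_id=92: ELSE → -78278
loan_id=93: ltv >= 104 AND balance >= 41649 → 734000

3525, -22464, 126459, 42399, -914, 693650, -8782, -47959, -130588, -69480, -68942, -25309, -78278, 734000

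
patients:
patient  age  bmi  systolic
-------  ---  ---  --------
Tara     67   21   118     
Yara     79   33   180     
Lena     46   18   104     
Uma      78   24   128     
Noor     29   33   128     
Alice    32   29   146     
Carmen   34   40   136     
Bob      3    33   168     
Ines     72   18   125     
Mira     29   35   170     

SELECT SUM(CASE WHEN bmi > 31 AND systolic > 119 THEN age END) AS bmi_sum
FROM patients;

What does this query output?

174

patient=Tara: ✗
patient=Yara: ✓ → 79
patient=Lena: ✗
patient=Uma: ✗
patient=Noor: ✓ → 29
patient=Alice: ✗
patient=Carmen: ✓ → 34
patient=Bob: ✓ → 3
patient=Ines: ✗
patient=Mira: ✓ → 29
bmi_sum = 79 + 29 + 34 + 3 + 29 = 174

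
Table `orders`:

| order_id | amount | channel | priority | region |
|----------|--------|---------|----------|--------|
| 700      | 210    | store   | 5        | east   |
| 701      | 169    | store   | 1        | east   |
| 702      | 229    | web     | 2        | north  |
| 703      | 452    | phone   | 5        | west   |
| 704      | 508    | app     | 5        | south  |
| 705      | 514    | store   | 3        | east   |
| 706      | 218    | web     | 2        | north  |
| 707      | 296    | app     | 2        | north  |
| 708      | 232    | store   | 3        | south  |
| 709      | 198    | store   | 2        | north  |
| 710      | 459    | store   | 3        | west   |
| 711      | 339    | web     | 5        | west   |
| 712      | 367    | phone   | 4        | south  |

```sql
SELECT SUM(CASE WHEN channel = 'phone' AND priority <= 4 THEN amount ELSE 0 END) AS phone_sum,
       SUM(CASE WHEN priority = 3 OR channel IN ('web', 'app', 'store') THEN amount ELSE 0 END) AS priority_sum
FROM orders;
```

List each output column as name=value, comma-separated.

[phone_sum: channel = 'phone' AND priority <= 4]
order_id=700: ✗
order_id=701: ✗
order_id=702: ✗
order_id=703: ✗
order_id=704: ✗
order_id=705: ✗
order_id=706: ✗
order_id=707: ✗
order_id=708: ✗
order_id=709: ✗
order_id=710: ✗
order_id=711: ✗
order_id=712: ✓ → 367
phone_sum = 367
—
[priority_sum: priority = 3 OR channel IN ('web', 'app', 'store')]
order_id=700: ✓ → 210
order_id=701: ✓ → 169
order_id=702: ✓ → 229
order_id=703: ✗
order_id=704: ✓ → 508
order_id=705: ✓ → 514
order_id=706: ✓ → 218
order_id=707: ✓ → 296
order_id=708: ✓ → 232
order_id=709: ✓ → 198
order_id=710: ✓ → 459
order_id=711: ✓ → 339
order_id=712: ✗
priority_sum = 210 + 169 + 229 + 508 + 514 + 218 + 296 + 232 + 198 + 459 + 339 = 3372

phone_sum=367, priority_sum=3372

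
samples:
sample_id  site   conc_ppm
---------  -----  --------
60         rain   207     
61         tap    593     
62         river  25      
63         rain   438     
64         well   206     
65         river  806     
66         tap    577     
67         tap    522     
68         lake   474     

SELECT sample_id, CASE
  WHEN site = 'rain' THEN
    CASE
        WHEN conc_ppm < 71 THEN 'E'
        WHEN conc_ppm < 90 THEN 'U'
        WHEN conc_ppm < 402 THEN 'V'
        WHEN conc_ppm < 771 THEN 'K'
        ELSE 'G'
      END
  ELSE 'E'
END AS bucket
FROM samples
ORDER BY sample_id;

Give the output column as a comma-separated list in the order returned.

V, E, E, K, E, E, E, E, E

sample_id=60: site='rain' → inner[conc_ppm < 402] → V
sample_id=61: site='tap' → outer ELSE → E
sample_id=62: site='river' → outer ELSE → E
sample_id=63: site='rain' → inner[conc_ppm < 771] → K
sample_id=64: site='well' → outer ELSE → E
sample_id=65: site='river' → outer ELSE → E
sample_id=66: site='tap' → outer ELSE → E
sample_id=67: site='tap' → outer ELSE → E
sample_id=68: site='lake' → outer ELSE → E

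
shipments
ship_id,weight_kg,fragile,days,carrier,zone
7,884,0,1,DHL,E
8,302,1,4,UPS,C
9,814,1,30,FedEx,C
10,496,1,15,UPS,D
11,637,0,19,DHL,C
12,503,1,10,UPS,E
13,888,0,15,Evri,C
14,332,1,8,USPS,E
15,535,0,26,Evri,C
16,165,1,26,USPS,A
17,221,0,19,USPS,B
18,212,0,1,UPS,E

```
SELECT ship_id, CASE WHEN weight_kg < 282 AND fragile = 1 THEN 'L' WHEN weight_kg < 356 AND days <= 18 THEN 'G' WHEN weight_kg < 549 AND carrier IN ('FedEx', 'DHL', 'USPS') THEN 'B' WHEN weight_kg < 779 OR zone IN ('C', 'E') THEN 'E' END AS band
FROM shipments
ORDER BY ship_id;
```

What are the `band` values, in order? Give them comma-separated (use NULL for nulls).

ship_id=7: weight_kg < 779 OR zone IN ('C', 'E') → E
ship_id=8: weight_kg < 356 AND days <= 18 → G
ship_id=9: weight_kg < 779 OR zone IN ('C', 'E') → E
ship_id=10: weight_kg < 779 OR zone IN ('C', 'E') → E
ship_id=11: weight_kg < 779 OR zone IN ('C', 'E') → E
ship_id=12: weight_kg < 779 OR zone IN ('C', 'E') → E
ship_id=13: weight_kg < 779 OR zone IN ('C', 'E') → E
ship_id=14: weight_kg < 356 AND days <= 18 → G
ship_id=15: weight_kg < 779 OR zone IN ('C', 'E') → E
ship_id=16: weight_kg < 282 AND fragile = 1 → L
ship_id=17: weight_kg < 549 AND carrier IN ('FedEx', 'DHL', 'USPS') → B
ship_id=18: weight_kg < 356 AND days <= 18 → G

E, G, E, E, E, E, E, G, E, L, B, G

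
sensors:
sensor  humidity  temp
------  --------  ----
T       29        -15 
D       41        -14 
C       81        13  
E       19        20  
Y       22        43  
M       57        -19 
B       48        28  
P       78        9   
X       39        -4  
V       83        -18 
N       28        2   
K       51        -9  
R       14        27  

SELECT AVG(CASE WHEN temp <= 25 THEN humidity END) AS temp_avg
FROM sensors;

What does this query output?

50.6

sensor=T: ✓ → 29
sensor=D: ✓ → 41
sensor=C: ✓ → 81
sensor=E: ✓ → 19
sensor=Y: ✗
sensor=M: ✓ → 57
sensor=B: ✗
sensor=P: ✓ → 78
sensor=X: ✓ → 39
sensor=V: ✓ → 83
sensor=N: ✓ → 28
sensor=K: ✓ → 51
sensor=R: ✗
temp_avg = (29 + 41 + 81 + 19 + 57 + 78 + 39 + 83 + 28 + 51) / 10 = 50.6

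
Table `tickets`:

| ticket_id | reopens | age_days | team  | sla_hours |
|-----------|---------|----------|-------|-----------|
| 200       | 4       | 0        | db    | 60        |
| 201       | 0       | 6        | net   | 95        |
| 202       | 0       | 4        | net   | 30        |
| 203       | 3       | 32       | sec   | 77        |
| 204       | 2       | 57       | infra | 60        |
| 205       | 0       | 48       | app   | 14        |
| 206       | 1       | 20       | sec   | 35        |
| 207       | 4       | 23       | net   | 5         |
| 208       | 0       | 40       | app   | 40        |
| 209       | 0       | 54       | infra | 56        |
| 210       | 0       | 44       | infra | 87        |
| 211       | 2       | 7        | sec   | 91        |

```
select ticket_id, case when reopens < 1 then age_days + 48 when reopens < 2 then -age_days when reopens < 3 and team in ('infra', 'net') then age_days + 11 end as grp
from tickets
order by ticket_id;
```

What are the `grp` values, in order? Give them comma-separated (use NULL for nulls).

ticket_id=200: (no match → NULL) → NULL
ticket_id=201: reopens < 1 → 54
ticket_id=202: reopens < 1 → 52
ticket_id=203: (no match → NULL) → NULL
ticket_id=204: reopens < 3 and team in ('infra', 'net') → 68
ticket_id=205: reopens < 1 → 96
ticket_id=206: reopens < 2 → -20
ticket_id=207: (no match → NULL) → NULL
ticket_id=208: reopens < 1 → 88
ticket_id=209: reopens < 1 → 102
ticket_id=210: reopens < 1 → 92
ticket_id=211: (no match → NULL) → NULL

NULL, 54, 52, NULL, 68, 96, -20, NULL, 88, 102, 92, NULL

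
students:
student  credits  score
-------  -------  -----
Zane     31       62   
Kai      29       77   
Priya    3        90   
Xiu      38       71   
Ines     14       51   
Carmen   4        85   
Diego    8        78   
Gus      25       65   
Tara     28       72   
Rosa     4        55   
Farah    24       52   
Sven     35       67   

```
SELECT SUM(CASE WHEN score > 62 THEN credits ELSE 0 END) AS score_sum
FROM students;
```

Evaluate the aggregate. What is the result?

student=Zane: ✗
student=Kai: ✓ → 29
student=Priya: ✓ → 3
student=Xiu: ✓ → 38
student=Ines: ✗
student=Carmen: ✓ → 4
student=Diego: ✓ → 8
student=Gus: ✓ → 25
student=Tara: ✓ → 28
student=Rosa: ✗
student=Farah: ✗
student=Sven: ✓ → 35
score_sum = 29 + 3 + 38 + 4 + 8 + 25 + 28 + 35 = 170

170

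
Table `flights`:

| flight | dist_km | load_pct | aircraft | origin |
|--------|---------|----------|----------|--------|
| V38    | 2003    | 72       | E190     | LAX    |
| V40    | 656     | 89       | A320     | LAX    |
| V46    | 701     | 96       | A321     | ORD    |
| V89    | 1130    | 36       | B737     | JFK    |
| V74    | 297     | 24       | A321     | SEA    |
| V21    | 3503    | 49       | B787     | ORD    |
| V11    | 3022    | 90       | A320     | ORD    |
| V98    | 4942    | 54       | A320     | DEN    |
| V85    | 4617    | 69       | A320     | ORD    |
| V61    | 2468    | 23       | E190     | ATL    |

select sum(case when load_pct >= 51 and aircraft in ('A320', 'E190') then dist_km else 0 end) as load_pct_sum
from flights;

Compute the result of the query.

flight=V38: ✓ → 2003
flight=V40: ✓ → 656
flight=V46: ✗
flight=V89: ✗
flight=V74: ✗
flight=V21: ✗
flight=V11: ✓ → 3022
flight=V98: ✓ → 4942
flight=V85: ✓ → 4617
flight=V61: ✗
load_pct_sum = 2003 + 656 + 3022 + 4942 + 4617 = 15240

15240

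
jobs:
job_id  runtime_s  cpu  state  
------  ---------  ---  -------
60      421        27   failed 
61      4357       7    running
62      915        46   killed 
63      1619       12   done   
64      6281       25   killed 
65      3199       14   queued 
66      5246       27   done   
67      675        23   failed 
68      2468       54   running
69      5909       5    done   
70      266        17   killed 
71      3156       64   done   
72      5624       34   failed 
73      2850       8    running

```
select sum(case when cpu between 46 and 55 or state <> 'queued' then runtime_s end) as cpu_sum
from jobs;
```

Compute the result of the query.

39787

job_id=60: ✓ → 421
job_id=61: ✓ → 4357
job_id=62: ✓ → 915
job_id=63: ✓ → 1619
job_id=64: ✓ → 6281
job_id=65: ✗
job_id=66: ✓ → 5246
job_id=67: ✓ → 675
job_id=68: ✓ → 2468
job_id=69: ✓ → 5909
job_id=70: ✓ → 266
job_id=71: ✓ → 3156
job_id=72: ✓ → 5624
job_id=73: ✓ → 2850
cpu_sum = 421 + 4357 + 915 + 1619 + 6281 + 5246 + 675 + 2468 + 5909 + 266 + 3156 + 5624 + 2850 = 39787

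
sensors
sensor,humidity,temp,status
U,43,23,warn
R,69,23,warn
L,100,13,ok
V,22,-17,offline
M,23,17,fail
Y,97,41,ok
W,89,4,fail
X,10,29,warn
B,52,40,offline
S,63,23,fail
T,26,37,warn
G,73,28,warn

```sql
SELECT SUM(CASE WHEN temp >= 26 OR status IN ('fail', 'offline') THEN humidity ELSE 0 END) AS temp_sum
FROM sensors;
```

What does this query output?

sensor=U: ✗
sensor=R: ✗
sensor=L: ✗
sensor=V: ✓ → 22
sensor=M: ✓ → 23
sensor=Y: ✓ → 97
sensor=W: ✓ → 89
sensor=X: ✓ → 10
sensor=B: ✓ → 52
sensor=S: ✓ → 63
sensor=T: ✓ → 26
sensor=G: ✓ → 73
temp_sum = 22 + 23 + 97 + 89 + 10 + 52 + 63 + 26 + 73 = 455

455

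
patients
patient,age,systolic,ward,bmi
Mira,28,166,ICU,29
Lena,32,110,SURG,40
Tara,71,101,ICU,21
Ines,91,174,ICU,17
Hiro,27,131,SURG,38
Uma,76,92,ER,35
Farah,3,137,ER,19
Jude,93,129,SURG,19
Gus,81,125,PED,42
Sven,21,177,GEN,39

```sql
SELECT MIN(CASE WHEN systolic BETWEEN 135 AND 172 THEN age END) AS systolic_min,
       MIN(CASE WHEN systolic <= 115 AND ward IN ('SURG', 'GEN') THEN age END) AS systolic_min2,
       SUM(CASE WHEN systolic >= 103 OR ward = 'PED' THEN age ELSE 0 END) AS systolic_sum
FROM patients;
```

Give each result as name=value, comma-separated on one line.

[systolic_min: systolic BETWEEN 135 AND 172]
patient=Mira: ✓ → 28
patient=Lena: ✗
patient=Tara: ✗
patient=Ines: ✗
patient=Hiro: ✗
patient=Uma: ✗
patient=Farah: ✓ → 3
patient=Jude: ✗
patient=Gus: ✗
patient=Sven: ✗
systolic_min = MIN(28, 3) = 3
—
[systolic_min2: systolic <= 115 AND ward IN ('SURG', 'GEN')]
patient=Mira: ✗
patient=Lena: ✓ → 32
patient=Tara: ✗
patient=Ines: ✗
patient=Hiro: ✗
patient=Uma: ✗
patient=Farah: ✗
patient=Jude: ✗
patient=Gus: ✗
patient=Sven: ✗
systolic_min2 = MIN(32) = 32
—
[systolic_sum: systolic >= 103 OR ward = 'PED']
patient=Mira: ✓ → 28
patient=Lena: ✓ → 32
patient=Tara: ✗
patient=Ines: ✓ → 91
patient=Hiro: ✓ → 27
patient=Uma: ✗
patient=Farah: ✓ → 3
patient=Jude: ✓ → 93
patient=Gus: ✓ → 81
patient=Sven: ✓ → 21
systolic_sum = 28 + 32 + 91 + 27 + 3 + 93 + 81 + 21 = 376

systolic_min=3, systolic_min2=32, systolic_sum=376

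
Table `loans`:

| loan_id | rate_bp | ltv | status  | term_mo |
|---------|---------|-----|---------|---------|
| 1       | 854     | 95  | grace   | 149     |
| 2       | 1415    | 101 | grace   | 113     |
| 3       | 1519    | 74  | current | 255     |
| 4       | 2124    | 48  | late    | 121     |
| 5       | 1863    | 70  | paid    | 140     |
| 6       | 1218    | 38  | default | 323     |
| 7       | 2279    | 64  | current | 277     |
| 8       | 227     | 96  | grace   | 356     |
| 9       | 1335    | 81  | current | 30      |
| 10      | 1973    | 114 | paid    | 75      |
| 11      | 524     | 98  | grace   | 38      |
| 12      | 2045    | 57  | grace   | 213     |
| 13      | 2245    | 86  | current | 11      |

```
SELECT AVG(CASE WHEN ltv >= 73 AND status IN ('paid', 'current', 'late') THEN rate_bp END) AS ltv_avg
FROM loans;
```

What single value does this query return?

1768

loan_id=1: ✗
loan_id=2: ✗
loan_id=3: ✓ → 1519
loan_id=4: ✗
loan_id=5: ✗
loan_id=6: ✗
loan_id=7: ✗
loan_id=8: ✗
loan_id=9: ✓ → 1335
loan_id=10: ✓ → 1973
loan_id=11: ✗
loan_id=12: ✗
loan_id=13: ✓ → 2245
ltv_avg = (1519 + 1335 + 1973 + 2245) / 4 = 1768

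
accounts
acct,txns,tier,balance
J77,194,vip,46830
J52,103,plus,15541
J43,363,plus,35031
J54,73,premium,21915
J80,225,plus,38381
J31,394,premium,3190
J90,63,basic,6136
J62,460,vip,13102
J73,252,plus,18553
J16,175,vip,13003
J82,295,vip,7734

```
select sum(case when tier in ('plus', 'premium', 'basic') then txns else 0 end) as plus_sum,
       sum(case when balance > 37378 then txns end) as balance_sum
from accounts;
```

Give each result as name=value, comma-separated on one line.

plus_sum=1473, balance_sum=419

[plus_sum: tier in ('plus', 'premium', 'basic')]
acct=J77: ✗
acct=J52: ✓ → 103
acct=J43: ✓ → 363
acct=J54: ✓ → 73
acct=J80: ✓ → 225
acct=J31: ✓ → 394
acct=J90: ✓ → 63
acct=J62: ✗
acct=J73: ✓ → 252
acct=J16: ✗
acct=J82: ✗
plus_sum = 103 + 363 + 73 + 225 + 394 + 63 + 252 = 1473
—
[balance_sum: balance > 37378]
acct=J77: ✓ → 194
acct=J52: ✗
acct=J43: ✗
acct=J54: ✗
acct=J80: ✓ → 225
acct=J31: ✗
acct=J90: ✗
acct=J62: ✗
acct=J73: ✗
acct=J16: ✗
acct=J82: ✗
balance_sum = 194 + 225 = 419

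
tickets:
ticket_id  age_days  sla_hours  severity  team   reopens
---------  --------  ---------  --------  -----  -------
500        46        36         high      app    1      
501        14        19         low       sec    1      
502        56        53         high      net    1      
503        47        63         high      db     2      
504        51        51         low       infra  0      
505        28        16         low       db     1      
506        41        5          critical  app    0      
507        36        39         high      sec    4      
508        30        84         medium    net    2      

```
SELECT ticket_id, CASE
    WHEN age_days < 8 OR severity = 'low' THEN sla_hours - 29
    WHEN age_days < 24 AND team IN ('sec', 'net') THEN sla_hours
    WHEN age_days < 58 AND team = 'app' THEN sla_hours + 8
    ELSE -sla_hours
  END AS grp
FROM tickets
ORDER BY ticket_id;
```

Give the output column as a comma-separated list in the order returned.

44, -10, -53, -63, 22, -13, 13, -39, -84

ticket_id=500: age_days < 58 AND team = 'app' → 44
ticket_id=501: age_days < 8 OR severity = 'low' → -10
ticket_id=502: ELSE → -53
ticket_id=503: ELSE → -63
ticket_id=504: age_days < 8 OR severity = 'low' → 22
ticket_id=505: age_days < 8 OR severity = 'low' → -13
ticket_id=506: age_days < 58 AND team = 'app' → 13
ticket_id=507: ELSE → -39
ticket_id=508: ELSE → -84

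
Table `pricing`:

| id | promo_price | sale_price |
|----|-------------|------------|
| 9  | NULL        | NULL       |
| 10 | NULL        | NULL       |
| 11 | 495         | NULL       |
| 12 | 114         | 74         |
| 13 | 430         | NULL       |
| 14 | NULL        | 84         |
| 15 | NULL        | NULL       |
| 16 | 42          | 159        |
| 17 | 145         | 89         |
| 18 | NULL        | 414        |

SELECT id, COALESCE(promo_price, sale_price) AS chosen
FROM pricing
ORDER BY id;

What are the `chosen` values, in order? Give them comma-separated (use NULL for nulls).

id=9: promo_price=NULL, sale_price=NULL (all NULL) → NULL
id=10: promo_price=NULL, sale_price=NULL (all NULL) → NULL
id=11: promo_price=495 → 495
id=12: promo_price=114 → 114
id=13: promo_price=430 → 430
id=14: promo_price=NULL, sale_price=84 → 84
id=15: promo_price=NULL, sale_price=NULL (all NULL) → NULL
id=16: promo_price=42 → 42
id=17: promo_price=145 → 145
id=18: promo_price=NULL, sale_price=414 → 414

NULL, NULL, 495, 114, 430, 84, NULL, 42, 145, 414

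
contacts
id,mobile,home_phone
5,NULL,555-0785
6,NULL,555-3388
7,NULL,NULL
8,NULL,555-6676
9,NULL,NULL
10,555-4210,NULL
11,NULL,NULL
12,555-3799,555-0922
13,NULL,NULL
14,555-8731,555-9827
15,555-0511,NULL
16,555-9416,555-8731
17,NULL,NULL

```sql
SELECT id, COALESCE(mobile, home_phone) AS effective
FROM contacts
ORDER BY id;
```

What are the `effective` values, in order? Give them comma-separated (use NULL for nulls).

555-0785, 555-3388, NULL, 555-6676, NULL, 555-4210, NULL, 555-3799, NULL, 555-8731, 555-0511, 555-9416, NULL

id=5: mobile=NULL, home_phone=555-0785 → 555-0785
id=6: mobile=NULL, home_phone=555-3388 → 555-3388
id=7: mobile=NULL, home_phone=NULL (all NULL) → NULL
id=8: mobile=NULL, home_phone=555-6676 → 555-6676
id=9: mobile=NULL, home_phone=NULL (all NULL) → NULL
id=10: mobile=555-4210 → 555-4210
id=11: mobile=NULL, home_phone=NULL (all NULL) → NULL
id=12: mobile=555-3799 → 555-3799
id=13: mobile=NULL, home_phone=NULL (all NULL) → NULL
id=14: mobile=555-8731 → 555-8731
id=15: mobile=555-0511 → 555-0511
id=16: mobile=555-9416 → 555-9416
id=17: mobile=NULL, home_phone=NULL (all NULL) → NULL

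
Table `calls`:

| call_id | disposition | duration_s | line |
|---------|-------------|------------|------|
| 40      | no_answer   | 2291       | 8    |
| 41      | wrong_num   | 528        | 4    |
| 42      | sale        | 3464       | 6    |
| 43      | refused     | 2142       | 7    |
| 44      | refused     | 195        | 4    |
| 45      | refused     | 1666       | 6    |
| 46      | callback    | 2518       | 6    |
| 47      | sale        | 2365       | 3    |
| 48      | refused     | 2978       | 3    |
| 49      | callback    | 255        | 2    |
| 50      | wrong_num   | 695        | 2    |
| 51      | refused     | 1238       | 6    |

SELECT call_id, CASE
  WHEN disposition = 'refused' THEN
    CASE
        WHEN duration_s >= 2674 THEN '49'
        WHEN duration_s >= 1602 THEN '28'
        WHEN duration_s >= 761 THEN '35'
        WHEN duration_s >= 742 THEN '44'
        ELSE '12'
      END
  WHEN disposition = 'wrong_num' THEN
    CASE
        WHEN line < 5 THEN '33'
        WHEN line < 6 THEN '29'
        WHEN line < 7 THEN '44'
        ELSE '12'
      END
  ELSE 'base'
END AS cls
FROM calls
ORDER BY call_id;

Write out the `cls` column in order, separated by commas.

call_id=40: disposition='no_answer' → outer ELSE → base
call_id=41: disposition='wrong_num' → inner[line < 5] → 33
call_id=42: disposition='sale' → outer ELSE → base
call_id=43: disposition='refused' → inner[duration_s >= 1602] → 28
call_id=44: disposition='refused' → inner[ELSE] → 12
call_id=45: disposition='refused' → inner[duration_s >= 1602] → 28
call_id=46: disposition='callback' → outer ELSE → base
call_id=47: disposition='sale' → outer ELSE → base
call_id=48: disposition='refused' → inner[duration_s >= 2674] → 49
call_id=49: disposition='callback' → outer ELSE → base
call_id=50: disposition='wrong_num' → inner[line < 5] → 33
call_id=51: disposition='refused' → inner[duration_s >= 761] → 35

base, 33, base, 28, 12, 28, base, base, 49, base, 33, 35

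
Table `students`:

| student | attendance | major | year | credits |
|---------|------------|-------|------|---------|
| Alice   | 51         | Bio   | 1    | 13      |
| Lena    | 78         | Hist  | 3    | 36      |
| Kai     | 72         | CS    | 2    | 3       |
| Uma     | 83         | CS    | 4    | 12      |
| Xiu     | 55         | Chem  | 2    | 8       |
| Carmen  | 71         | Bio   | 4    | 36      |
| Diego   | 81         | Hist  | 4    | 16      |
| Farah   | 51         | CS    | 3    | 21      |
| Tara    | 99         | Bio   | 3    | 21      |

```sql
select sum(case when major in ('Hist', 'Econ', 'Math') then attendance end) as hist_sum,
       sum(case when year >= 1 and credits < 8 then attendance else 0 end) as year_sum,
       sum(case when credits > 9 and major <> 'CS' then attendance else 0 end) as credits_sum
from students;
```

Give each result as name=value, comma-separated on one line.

[hist_sum: major in ('Hist', 'Econ', 'Math')]
student=Alice: ✗
student=Lena: ✓ → 78
student=Kai: ✗
student=Uma: ✗
student=Xiu: ✗
student=Carmen: ✗
student=Diego: ✓ → 81
student=Farah: ✗
student=Tara: ✗
hist_sum = 78 + 81 = 159
—
[year_sum: year >= 1 and credits < 8]
student=Alice: ✗
student=Lena: ✗
student=Kai: ✓ → 72
student=Uma: ✗
student=Xiu: ✗
student=Carmen: ✗
student=Diego: ✗
student=Farah: ✗
student=Tara: ✗
year_sum = 72
—
[credits_sum: credits > 9 and major <> 'CS']
student=Alice: ✓ → 51
student=Lena: ✓ → 78
student=Kai: ✗
student=Uma: ✗
student=Xiu: ✗
student=Carmen: ✓ → 71
student=Diego: ✓ → 81
student=Farah: ✗
student=Tara: ✓ → 99
credits_sum = 51 + 78 + 71 + 81 + 99 = 380

hist_sum=159, year_sum=72, credits_sum=380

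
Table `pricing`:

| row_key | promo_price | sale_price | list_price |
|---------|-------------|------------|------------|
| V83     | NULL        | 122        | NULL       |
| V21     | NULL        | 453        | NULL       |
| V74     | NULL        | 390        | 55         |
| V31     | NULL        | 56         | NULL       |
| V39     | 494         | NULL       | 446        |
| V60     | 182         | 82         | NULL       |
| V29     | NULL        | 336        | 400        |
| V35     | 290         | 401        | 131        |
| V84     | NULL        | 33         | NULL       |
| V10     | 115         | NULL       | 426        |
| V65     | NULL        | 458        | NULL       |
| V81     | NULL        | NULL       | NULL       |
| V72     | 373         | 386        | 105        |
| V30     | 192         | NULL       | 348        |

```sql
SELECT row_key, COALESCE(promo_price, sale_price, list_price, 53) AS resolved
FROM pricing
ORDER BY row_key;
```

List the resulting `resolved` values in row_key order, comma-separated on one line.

row_key=V10: promo_price=115 → 115
row_key=V21: promo_price=NULL, sale_price=453 → 453
row_key=V29: promo_price=NULL, sale_price=336 → 336
row_key=V30: promo_price=192 → 192
row_key=V31: promo_price=NULL, sale_price=56 → 56
row_key=V35: promo_price=290 → 290
row_key=V39: promo_price=494 → 494
row_key=V60: promo_price=182 → 182
row_key=V65: promo_price=NULL, sale_price=458 → 458
row_key=V72: promo_price=373 → 373
row_key=V74: promo_price=NULL, sale_price=390 → 390
row_key=V81: promo_price=NULL, sale_price=NULL, list_price=NULL, → literal 53 → 53
row_key=V83: promo_price=NULL, sale_price=122 → 122
row_key=V84: promo_price=NULL, sale_price=33 → 33

115, 453, 336, 192, 56, 290, 494, 182, 458, 373, 390, 53, 122, 33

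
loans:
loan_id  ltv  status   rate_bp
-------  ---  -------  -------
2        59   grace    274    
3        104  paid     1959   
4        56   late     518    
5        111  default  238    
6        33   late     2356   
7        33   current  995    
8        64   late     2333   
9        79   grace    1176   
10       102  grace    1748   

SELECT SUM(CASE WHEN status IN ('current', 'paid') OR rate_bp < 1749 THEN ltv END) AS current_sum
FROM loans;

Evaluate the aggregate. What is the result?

544

loan_id=2: ✓ → 59
loan_id=3: ✓ → 104
loan_id=4: ✓ → 56
loan_id=5: ✓ → 111
loan_id=6: ✗
loan_id=7: ✓ → 33
loan_id=8: ✗
loan_id=9: ✓ → 79
loan_id=10: ✓ → 102
current_sum = 59 + 104 + 56 + 111 + 33 + 79 + 102 = 544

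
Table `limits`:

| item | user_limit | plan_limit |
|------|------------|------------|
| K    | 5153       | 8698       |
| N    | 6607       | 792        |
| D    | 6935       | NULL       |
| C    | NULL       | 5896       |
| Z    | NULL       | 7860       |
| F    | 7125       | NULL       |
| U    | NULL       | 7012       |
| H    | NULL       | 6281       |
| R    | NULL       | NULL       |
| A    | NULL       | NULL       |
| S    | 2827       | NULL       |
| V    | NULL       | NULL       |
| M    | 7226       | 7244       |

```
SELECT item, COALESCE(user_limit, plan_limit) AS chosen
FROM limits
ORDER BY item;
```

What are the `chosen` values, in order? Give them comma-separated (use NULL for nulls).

item=A: user_limit=NULL, plan_limit=NULL (all NULL) → NULL
item=C: user_limit=NULL, plan_limit=5896 → 5896
item=D: user_limit=6935 → 6935
item=F: user_limit=7125 → 7125
item=H: user_limit=NULL, plan_limit=6281 → 6281
item=K: user_limit=5153 → 5153
item=M: user_limit=7226 → 7226
item=N: user_limit=6607 → 6607
item=R: user_limit=NULL, plan_limit=NULL (all NULL) → NULL
item=S: user_limit=2827 → 2827
item=U: user_limit=NULL, plan_limit=7012 → 7012
item=V: user_limit=NULL, plan_limit=NULL (all NULL) → NULL
item=Z: user_limit=NULL, plan_limit=7860 → 7860

NULL, 5896, 6935, 7125, 6281, 5153, 7226, 6607, NULL, 2827, 7012, NULL, 7860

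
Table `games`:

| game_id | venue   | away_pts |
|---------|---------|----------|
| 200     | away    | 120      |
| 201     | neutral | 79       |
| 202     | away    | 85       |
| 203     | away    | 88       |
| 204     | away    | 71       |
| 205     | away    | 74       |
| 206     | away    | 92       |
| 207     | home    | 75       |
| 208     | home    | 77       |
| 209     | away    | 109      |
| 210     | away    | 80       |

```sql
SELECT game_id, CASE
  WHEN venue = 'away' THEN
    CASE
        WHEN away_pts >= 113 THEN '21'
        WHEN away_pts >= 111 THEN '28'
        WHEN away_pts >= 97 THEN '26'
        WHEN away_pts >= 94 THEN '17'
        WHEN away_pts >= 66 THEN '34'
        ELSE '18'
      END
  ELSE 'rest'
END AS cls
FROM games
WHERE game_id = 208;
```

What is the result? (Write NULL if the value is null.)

game_id = 208: venue=home, away_pts=77.
venue='home' → outer ELSE → rest

rest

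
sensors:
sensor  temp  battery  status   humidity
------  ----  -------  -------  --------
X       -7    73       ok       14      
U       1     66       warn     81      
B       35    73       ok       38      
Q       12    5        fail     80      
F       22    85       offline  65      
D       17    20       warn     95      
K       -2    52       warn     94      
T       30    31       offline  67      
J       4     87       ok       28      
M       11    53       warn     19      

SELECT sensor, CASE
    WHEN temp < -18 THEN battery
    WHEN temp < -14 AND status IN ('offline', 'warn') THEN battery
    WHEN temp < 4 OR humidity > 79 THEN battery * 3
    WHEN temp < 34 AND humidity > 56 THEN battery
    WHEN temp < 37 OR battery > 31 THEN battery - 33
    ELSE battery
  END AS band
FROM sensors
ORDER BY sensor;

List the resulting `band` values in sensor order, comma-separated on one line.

sensor=B: temp < 37 OR battery > 31 → 40
sensor=D: temp < 4 OR humidity > 79 → 60
sensor=F: temp < 34 AND humidity > 56 → 85
sensor=J: temp < 37 OR battery > 31 → 54
sensor=K: temp < 4 OR humidity > 79 → 156
sensor=M: temp < 37 OR battery > 31 → 20
sensor=Q: temp < 4 OR humidity > 79 → 15
sensor=T: temp < 34 AND humidity > 56 → 31
sensor=U: temp < 4 OR humidity > 79 → 198
sensor=X: temp < 4 OR humidity > 79 → 219

40, 60, 85, 54, 156, 20, 15, 31, 198, 219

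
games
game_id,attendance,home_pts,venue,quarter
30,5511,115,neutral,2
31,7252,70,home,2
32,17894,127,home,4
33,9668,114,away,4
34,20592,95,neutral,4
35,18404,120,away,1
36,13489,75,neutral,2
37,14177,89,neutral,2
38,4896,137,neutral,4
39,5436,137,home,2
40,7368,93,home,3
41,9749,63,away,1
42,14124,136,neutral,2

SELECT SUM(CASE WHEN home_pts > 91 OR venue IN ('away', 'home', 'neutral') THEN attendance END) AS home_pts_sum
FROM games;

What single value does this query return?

game_id=30: ✓ → 5511
game_id=31: ✓ → 7252
game_id=32: ✓ → 17894
game_id=33: ✓ → 9668
game_id=34: ✓ → 20592
game_id=35: ✓ → 18404
game_id=36: ✓ → 13489
game_id=37: ✓ → 14177
game_id=38: ✓ → 4896
game_id=39: ✓ → 5436
game_id=40: ✓ → 7368
game_id=41: ✓ → 9749
game_id=42: ✓ → 14124
home_pts_sum = 5511 + 7252 + 17894 + 9668 + 20592 + 18404 + 13489 + 14177 + 4896 + 5436 + 7368 + 9749 + 14124 = 148560

148560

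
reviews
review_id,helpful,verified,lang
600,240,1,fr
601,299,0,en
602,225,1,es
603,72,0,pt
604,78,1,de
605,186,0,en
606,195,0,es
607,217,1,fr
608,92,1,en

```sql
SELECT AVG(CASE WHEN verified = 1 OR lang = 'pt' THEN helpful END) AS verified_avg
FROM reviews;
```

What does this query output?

review_id=600: ✓ → 240
review_id=601: ✗
review_id=602: ✓ → 225
review_id=603: ✓ → 72
review_id=604: ✓ → 78
review_id=605: ✗
review_id=606: ✗
review_id=607: ✓ → 217
review_id=608: ✓ → 92
verified_avg = (240 + 225 + 72 + 78 + 217 + 92) / 6 = 154

154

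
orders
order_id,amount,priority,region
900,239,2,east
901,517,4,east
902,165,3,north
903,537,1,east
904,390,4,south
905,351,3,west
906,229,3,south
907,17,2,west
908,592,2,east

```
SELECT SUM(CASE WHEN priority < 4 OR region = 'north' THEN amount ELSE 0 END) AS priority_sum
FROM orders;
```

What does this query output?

order_id=900: ✓ → 239
order_id=901: ✗
order_id=902: ✓ → 165
order_id=903: ✓ → 537
order_id=904: ✗
order_id=905: ✓ → 351
order_id=906: ✓ → 229
order_id=907: ✓ → 17
order_id=908: ✓ → 592
priority_sum = 239 + 165 + 537 + 351 + 229 + 17 + 592 = 2130

2130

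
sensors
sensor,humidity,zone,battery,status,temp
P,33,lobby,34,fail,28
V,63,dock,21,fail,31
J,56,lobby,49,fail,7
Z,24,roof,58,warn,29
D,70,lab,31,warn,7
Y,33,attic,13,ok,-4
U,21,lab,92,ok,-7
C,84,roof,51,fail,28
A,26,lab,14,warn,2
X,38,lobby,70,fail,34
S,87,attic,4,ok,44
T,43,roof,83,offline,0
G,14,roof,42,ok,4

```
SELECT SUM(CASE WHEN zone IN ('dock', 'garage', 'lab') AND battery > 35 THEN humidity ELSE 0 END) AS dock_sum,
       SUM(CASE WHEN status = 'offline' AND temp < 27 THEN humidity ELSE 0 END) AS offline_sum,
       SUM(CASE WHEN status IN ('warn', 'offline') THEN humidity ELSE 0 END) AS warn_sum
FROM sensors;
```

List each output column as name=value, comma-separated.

[dock_sum: zone IN ('dock', 'garage', 'lab') AND battery > 35]
sensor=P: ✗
sensor=V: ✗
sensor=J: ✗
sensor=Z: ✗
sensor=D: ✗
sensor=Y: ✗
sensor=U: ✓ → 21
sensor=C: ✗
sensor=A: ✗
sensor=X: ✗
sensor=S: ✗
sensor=T: ✗
sensor=G: ✗
dock_sum = 21
—
[offline_sum: status = 'offline' AND temp < 27]
sensor=P: ✗
sensor=V: ✗
sensor=J: ✗
sensor=Z: ✗
sensor=D: ✗
sensor=Y: ✗
sensor=U: ✗
sensor=C: ✗
sensor=A: ✗
sensor=X: ✗
sensor=S: ✗
sensor=T: ✓ → 43
sensor=G: ✗
offline_sum = 43
—
[warn_sum: status IN ('warn', 'offline')]
sensor=P: ✗
sensor=V: ✗
sensor=J: ✗
sensor=Z: ✓ → 24
sensor=D: ✓ → 70
sensor=Y: ✗
sensor=U: ✗
sensor=C: ✗
sensor=A: ✓ → 26
sensor=X: ✗
sensor=S: ✗
sensor=T: ✓ → 43
sensor=G: ✗
warn_sum = 24 + 70 + 26 + 43 = 163

dock_sum=21, offline_sum=43, warn_sum=163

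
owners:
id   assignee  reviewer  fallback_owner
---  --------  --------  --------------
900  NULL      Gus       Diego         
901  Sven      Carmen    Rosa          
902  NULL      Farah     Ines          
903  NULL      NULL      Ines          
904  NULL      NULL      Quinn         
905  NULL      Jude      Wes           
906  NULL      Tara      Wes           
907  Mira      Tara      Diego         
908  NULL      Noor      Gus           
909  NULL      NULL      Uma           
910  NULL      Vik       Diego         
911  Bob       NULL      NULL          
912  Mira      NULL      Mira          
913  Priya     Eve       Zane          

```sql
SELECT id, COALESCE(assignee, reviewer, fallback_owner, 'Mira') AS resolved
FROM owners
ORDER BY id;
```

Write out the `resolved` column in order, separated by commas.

Gus, Sven, Farah, Ines, Quinn, Jude, Tara, Mira, Noor, Uma, Vik, Bob, Mira, Priya

id=900: assignee=NULL, reviewer=Gus → Gus
id=901: assignee=Sven → Sven
id=902: assignee=NULL, reviewer=Farah → Farah
id=903: assignee=NULL, reviewer=NULL, fallback_owner=Ines → Ines
id=904: assignee=NULL, reviewer=NULL, fallback_owner=Quinn → Quinn
id=905: assignee=NULL, reviewer=Jude → Jude
id=906: assignee=NULL, reviewer=Tara → Tara
id=907: assignee=Mira → Mira
id=908: assignee=NULL, reviewer=Noor → Noor
id=909: assignee=NULL, reviewer=NULL, fallback_owner=Uma → Uma
id=910: assignee=NULL, reviewer=Vik → Vik
id=911: assignee=Bob → Bob
id=912: assignee=Mira → Mira
id=913: assignee=Priya → Priya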